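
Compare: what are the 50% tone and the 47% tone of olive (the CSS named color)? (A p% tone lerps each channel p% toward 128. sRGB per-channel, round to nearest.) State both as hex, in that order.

#808040, #80803c

CSS olive is rgb(128, 128, 0).
50% tone:
  R: 128 + 0.5×(128−128) = 128 + 0 = 128 → 128
  G: 128 + 0.5×(128−128) = 128 + 0 = 128 → 128
  B: 0 + 0.5×(128−0) = 0 + 64 = 64 → 64
  → #808040
47% tone:
  R: 128 + 0.47×(128−128) = 128 + 0 = 128 → 128
  G: 128 + 0 = 128 → 128
  B: 0 + 0.47×(128−0) = 0 + 60.16 = 60.16 → 60
  → #80803c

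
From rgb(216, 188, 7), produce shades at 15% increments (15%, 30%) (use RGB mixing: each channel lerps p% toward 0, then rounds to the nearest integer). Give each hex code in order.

15%: (216 − 32.4 = 183.6→184, 188 − 28.2 = 159.8→160, 7 − 1.05 = 5.95→6) → #b8a006
30%: (216 − 64.8 = 151.2→151, 188 − 56.4 = 131.6→132, 7 − 2.1 = 4.9→5) → #978405

#b8a006, #978405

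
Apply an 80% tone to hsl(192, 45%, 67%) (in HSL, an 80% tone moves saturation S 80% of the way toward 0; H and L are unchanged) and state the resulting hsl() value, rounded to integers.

S moves 80% from 45 toward 0: 45 − 36 = 9 → 9.
H and L are unchanged.

hsl(192, 9%, 67%)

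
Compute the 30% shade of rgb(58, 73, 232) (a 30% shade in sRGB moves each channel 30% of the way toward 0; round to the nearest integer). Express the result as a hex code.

#2933a2

Lerp each channel 30% toward 0:
  R: 58 + 0.3×(0−58) = 58 − 17.4 = 40.6 → 41
  G: 73 + 0.3×(0−73) = 73 − 21.9 = 51.1 → 51
  B: 232 − 69.6 = 162.4 → 162
rgb(41, 51, 162) = #2933a2.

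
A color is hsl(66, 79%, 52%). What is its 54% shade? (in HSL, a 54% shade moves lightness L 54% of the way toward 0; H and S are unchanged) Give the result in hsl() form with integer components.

hsl(66, 79%, 24%)

L moves 54% from 52 toward 0: 52 − 28.08 = 23.92 → 24.
H and S are unchanged.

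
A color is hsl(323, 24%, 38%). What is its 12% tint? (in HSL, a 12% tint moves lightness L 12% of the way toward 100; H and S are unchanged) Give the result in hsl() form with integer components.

hsl(323, 24%, 45%)

L moves 12% from 38 toward 100: 38 + 7.44 = 45.44 → 45.
H and S are unchanged.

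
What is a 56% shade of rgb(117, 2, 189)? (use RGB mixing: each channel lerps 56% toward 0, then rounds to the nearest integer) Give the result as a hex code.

Per channel, c → c + 0.56(0 − c):
  R: 117 + 0.56×(0−117) = 117 − 65.52 = 51.48 → 51
  G: 2 − 1.12 = 0.88 → 1
  B: 189 + 0.56×(0−189) = 189 − 105.84 = 83.16 → 83
rgb(51, 1, 83) = #330153.

#330153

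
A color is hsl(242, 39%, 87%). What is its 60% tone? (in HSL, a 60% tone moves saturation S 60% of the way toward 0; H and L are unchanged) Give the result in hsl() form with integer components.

S moves 60% from 39 toward 0: 39 − 23.4 = 15.6 → 16.
H and L are unchanged.

hsl(242, 16%, 87%)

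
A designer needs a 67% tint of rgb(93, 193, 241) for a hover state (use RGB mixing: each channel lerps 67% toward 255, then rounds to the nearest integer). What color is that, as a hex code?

#CAEBFA

Lerp each channel 67% toward 255:
  R: 93 + 0.67×(255−93) = 93 + 108.54 = 201.54 → 202
  G: 193 + 0.67×(255−193) = 193 + 41.54 = 234.54 → 235
  B: 241 + 0.67×(255−241) = 241 + 9.38 = 250.38 → 250
rgb(202, 235, 250) = #CAEBFA.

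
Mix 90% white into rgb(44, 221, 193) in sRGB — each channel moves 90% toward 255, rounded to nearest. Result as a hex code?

#eafcf9

Lerp each channel 90% toward 255:
  R: 44 + 0.9×(255−44) = 44 + 189.9 = 233.9 → 234
  G: 221 + 30.6 = 251.6 → 252
  B: 193 + 0.9×(255−193) = 193 + 55.8 = 248.8 → 249
rgb(234, 252, 249) = #eafcf9.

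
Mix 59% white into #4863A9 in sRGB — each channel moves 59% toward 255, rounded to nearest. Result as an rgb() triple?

rgb(180, 191, 220)

#4863A9 is rgb(72, 99, 169).
A 59% tint moves each channel 59% toward 255:
  R: 72 + 0.59×(255−72) = 72 + 107.97 = 179.97 → 180
  G: 99 + 0.59×(255−99) = 99 + 92.04 = 191.04 → 191
  B: 169 + 50.74 = 219.74 → 220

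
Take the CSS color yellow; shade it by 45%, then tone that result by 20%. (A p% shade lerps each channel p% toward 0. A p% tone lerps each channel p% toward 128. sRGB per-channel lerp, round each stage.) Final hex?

CSS yellow is rgb(255, 255, 0).
Per channel, c → c + 0.45(0 − c):
  R: 255 + 0.45×(0−255) = 255 − 114.75 = 140.25 → 140
  G: 255 + 0.45×(0−255) = 255 − 114.75 = 140.25 → 140
  B: 0 + 0 = 0 → 0
After the shade: rgb(140, 140, 0) = #8c8c00.
A 20% tone moves each channel 20% toward 128:
  R: 140 + 0.2×(128−140) = 140 − 2.4 = 137.6 → 138
  G: 140 − 2.4 = 137.6 → 138
  B: 0 + 0.2×(128−0) = 0 + 25.6 = 25.6 → 26
rgb(138, 138, 26) = #8a8a1a.

#8a8a1a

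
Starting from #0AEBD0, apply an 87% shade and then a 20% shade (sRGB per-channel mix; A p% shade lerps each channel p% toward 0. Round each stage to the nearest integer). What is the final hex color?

#011916

#0AEBD0 is rgb(10, 235, 208).
Lerp each channel 87% toward 0:
  R: 10 + 0.87×(0−10) = 10 − 8.7 = 1.3 → 1
  G: 235 + 0.87×(0−235) = 235 − 204.45 = 30.55 → 31
  B: 208 + 0.87×(0−208) = 208 − 180.96 = 27.04 → 27
After the shade: rgb(1, 31, 27) = #011F1B.
Per channel, c → c + 0.2(0 − c):
  R: 1 − 0.2 = 0.8 → 1
  G: 31 + 0.2×(0−31) = 31 − 6.2 = 24.8 → 25
  B: 27 − 5.4 = 21.6 → 22
rgb(1, 25, 22) = #011916.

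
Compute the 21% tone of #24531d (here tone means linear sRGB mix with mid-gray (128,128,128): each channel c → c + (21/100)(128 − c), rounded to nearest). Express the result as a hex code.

#24531d is rgb(36, 83, 29).
Lerp each channel 21% toward 128:
  R: 36 + 0.21×(128−36) = 36 + 19.32 = 55.32 → 55
  G: 83 + 9.45 = 92.45 → 92
  B: 29 + 20.79 = 49.79 → 50
rgb(55, 92, 50) = #375c32.

#375c32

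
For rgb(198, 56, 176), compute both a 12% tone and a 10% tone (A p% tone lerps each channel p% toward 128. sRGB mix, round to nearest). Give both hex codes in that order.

12% tone:
  R: 198 + 0.12×(128−198) = 198 − 8.4 = 189.6 → 190
  G: 56 + 0.12×(128−56) = 56 + 8.64 = 64.64 → 65
  B: 176 + 0.12×(128−176) = 176 − 5.76 = 170.24 → 170
  → #BE41AA
10% tone:
  R: 198 + 0.1×(128−198) = 198 − 7 = 191 → 191
  G: 56 + 7.2 = 63.2 → 63
  B: 176 + 0.1×(128−176) = 176 − 4.8 = 171.2 → 171
  → #BF3FAB

#BE41AA, #BF3FAB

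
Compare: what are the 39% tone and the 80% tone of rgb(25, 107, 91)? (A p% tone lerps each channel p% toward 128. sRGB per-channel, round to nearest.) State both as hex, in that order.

#417369, #6b7c79

39% tone:
  R: 25 + 0.39×(128−25) = 25 + 40.17 = 65.17 → 65
  G: 107 + 8.19 = 115.19 → 115
  B: 91 + 0.39×(128−91) = 91 + 14.43 = 105.43 → 105
  → #417369
80% tone:
  R: 25 + 0.8×(128−25) = 25 + 82.4 = 107.4 → 107
  G: 107 + 16.8 = 123.8 → 124
  B: 91 + 29.6 = 120.6 → 121
  → #6b7c79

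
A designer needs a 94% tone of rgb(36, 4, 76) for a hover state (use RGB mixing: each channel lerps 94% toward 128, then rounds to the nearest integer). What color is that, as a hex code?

#7A797D

A 94% tone moves each channel 94% toward 128:
  R: 36 + 0.94×(128−36) = 36 + 86.48 = 122.48 → 122
  G: 4 + 0.94×(128−4) = 4 + 116.56 = 120.56 → 121
  B: 76 + 0.94×(128−76) = 76 + 48.88 = 124.88 → 125
rgb(122, 121, 125) = #7A797D.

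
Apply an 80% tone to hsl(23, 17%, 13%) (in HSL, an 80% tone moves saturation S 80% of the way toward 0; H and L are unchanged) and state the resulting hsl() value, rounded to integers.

hsl(23, 3%, 13%)

S moves 80% from 17 toward 0: 17 − 13.6 = 3.4 → 3.
H and L are unchanged.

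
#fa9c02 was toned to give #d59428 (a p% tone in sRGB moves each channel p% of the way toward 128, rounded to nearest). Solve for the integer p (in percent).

#fa9c02 is rgb(250, 156, 2); #d59428 is rgb(213, 148, 40).
On the B channel (widest range): 40 ≈ 2 + (p/100)(128 − 2), so p ≈ 100×(40 − 2)/(128 − 2) = 3800/126 = 30.16.
p = 30 reproduces all three channels after rounding.

30%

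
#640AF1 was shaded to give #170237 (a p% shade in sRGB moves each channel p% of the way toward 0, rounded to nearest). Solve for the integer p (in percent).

77%

#640AF1 is rgb(100, 10, 241); #170237 is rgb(23, 2, 55).
On the B channel (widest range): 55 ≈ 241 + (p/100)(0 − 241), so p ≈ 100×(55 − 241)/(0 − 241) = -18600/-241 = 77.18.
p = 77 reproduces all three channels after rounding.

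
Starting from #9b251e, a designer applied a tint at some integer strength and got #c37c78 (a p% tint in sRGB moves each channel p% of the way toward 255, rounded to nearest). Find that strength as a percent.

#9b251e is rgb(155, 37, 30); #c37c78 is rgb(195, 124, 120).
On the B channel (widest range): 120 ≈ 30 + (p/100)(255 − 30), so p ≈ 100×(120 − 30)/(255 − 30) = 9000/225 = 40.00.
p = 40 reproduces all three channels after rounding.

40%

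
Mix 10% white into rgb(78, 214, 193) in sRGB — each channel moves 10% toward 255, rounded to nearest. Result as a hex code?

#60DAC7

A 10% tint moves each channel 10% toward 255:
  R: 78 + 0.1×(255−78) = 78 + 17.7 = 95.7 → 96
  G: 214 + 4.1 = 218.1 → 218
  B: 193 + 6.2 = 199.2 → 199
rgb(96, 218, 199) = #60DAC7.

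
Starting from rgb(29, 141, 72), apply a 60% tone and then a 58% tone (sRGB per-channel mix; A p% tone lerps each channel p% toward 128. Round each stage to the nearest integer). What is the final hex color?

Lerp each channel 60% toward 128:
  R: 29 + 59.4 = 88.4 → 88
  G: 141 + 0.6×(128−141) = 141 − 7.8 = 133.2 → 133
  B: 72 + 0.6×(128−72) = 72 + 33.6 = 105.6 → 106
After the tone: rgb(88, 133, 106) = #58856A.
Per channel, c → c + 0.58(128 − c):
  R: 88 + 0.58×(128−88) = 88 + 23.2 = 111.2 → 111
  G: 133 − 2.9 = 130.1 → 130
  B: 106 + 0.58×(128−106) = 106 + 12.76 = 118.76 → 119
rgb(111, 130, 119) = #6F8277.

#6F8277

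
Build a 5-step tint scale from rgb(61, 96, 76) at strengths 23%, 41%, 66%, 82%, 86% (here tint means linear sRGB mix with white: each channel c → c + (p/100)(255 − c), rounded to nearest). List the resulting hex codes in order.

#6A8575, #8DA195, #BDC9C2, #DCE2DF, #E4E9E6

23%: (61 + 44.62 = 105.62→106, 96 + 36.57 = 132.57→133, 76 + 41.17 = 117.17→117) → #6A8575
41%: (61 + 79.54 = 140.54→141, 96 + 65.19 = 161.19→161, 76 + 73.39 = 149.39→149) → #8DA195
66%: (61 + 128.04 = 189.04→189, 96 + 104.94 = 200.94→201, 76 + 118.14 = 194.14→194) → #BDC9C2
82%: (61 + 159.08 = 220.08→220, 96 + 130.38 = 226.38→226, 76 + 146.78 = 222.78→223) → #DCE2DF
86%: (61 + 166.84 = 227.84→228, 96 + 136.74 = 232.74→233, 76 + 153.94 = 229.94→230) → #E4E9E6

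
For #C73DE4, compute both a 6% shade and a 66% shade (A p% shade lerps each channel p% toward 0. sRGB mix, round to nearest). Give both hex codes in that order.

#BB39D6, #44154E

#C73DE4 is rgb(199, 61, 228).
6% shade:
  R: 199 − 11.94 = 187.06 → 187
  G: 61 + 0.06×(0−61) = 61 − 3.66 = 57.34 → 57
  B: 228 + 0.06×(0−228) = 228 − 13.68 = 214.32 → 214
  → #BB39D6
66% shade:
  R: 199 + 0.66×(0−199) = 199 − 131.34 = 67.66 → 68
  G: 61 + 0.66×(0−61) = 61 − 40.26 = 20.74 → 21
  B: 228 − 150.48 = 77.52 → 78
  → #44154E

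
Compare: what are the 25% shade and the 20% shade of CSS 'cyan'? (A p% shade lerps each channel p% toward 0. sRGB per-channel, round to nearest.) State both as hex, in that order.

CSS cyan is rgb(0, 255, 255).
25% shade:
  R: 0 + 0 = 0 → 0
  G: 255 + 0.25×(0−255) = 255 − 63.75 = 191.25 → 191
  B: 255 + 0.25×(0−255) = 255 − 63.75 = 191.25 → 191
  → #00BFBF
20% shade:
  R: 0 + 0.2×(0−0) = 0 + 0 = 0 → 0
  G: 255 + 0.2×(0−255) = 255 − 51 = 204 → 204
  B: 255 − 51 = 204 → 204
  → #00CCCC

#00BFBF, #00CCCC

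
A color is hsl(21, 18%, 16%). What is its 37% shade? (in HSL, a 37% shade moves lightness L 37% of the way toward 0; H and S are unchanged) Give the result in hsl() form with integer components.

hsl(21, 18%, 10%)

L moves 37% from 16 toward 0: 16 − 5.92 = 10.08 → 10.
H and S are unchanged.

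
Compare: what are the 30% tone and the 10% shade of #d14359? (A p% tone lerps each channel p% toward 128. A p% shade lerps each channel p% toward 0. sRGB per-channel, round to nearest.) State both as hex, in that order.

#b95565, #bc3c50

#d14359 is rgb(209, 67, 89).
30% tone:
  R: 209 − 24.3 = 184.7 → 185
  G: 67 + 0.3×(128−67) = 67 + 18.3 = 85.3 → 85
  B: 89 + 11.7 = 100.7 → 101
  → #b95565
10% shade:
  R: 209 + 0.1×(0−209) = 209 − 20.9 = 188.1 → 188
  G: 67 − 6.7 = 60.3 → 60
  B: 89 − 8.9 = 80.1 → 80
  → #bc3c50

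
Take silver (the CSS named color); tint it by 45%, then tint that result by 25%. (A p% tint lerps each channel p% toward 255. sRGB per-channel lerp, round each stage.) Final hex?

CSS silver is rgb(192, 192, 192).
Lerp each channel 45% toward 255:
  R: 192 + 28.35 = 220.35 → 220
  G: 192 + 0.45×(255−192) = 192 + 28.35 = 220.35 → 220
  B: 192 + 28.35 = 220.35 → 220
After the tint: rgb(220, 220, 220) = #DCDCDC.
A 25% tint moves each channel 25% toward 255:
  R: 220 + 8.75 = 228.75 → 229
  G: 220 + 0.25×(255−220) = 220 + 8.75 = 228.75 → 229
  B: 220 + 8.75 = 228.75 → 229
rgb(229, 229, 229) = #E5E5E5.

#E5E5E5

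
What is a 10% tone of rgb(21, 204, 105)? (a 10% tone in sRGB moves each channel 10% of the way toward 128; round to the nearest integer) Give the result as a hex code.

Per channel, c → c + 0.1(128 − c):
  R: 21 + 0.1×(128−21) = 21 + 10.7 = 31.7 → 32
  G: 204 + 0.1×(128−204) = 204 − 7.6 = 196.4 → 196
  B: 105 + 0.1×(128−105) = 105 + 2.3 = 107.3 → 107
rgb(32, 196, 107) = #20C46B.

#20C46B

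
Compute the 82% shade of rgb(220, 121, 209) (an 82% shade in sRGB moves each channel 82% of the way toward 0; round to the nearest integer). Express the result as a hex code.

Per channel, c → c + 0.82(0 − c):
  R: 220 + 0.82×(0−220) = 220 − 180.4 = 39.6 → 40
  G: 121 − 99.22 = 21.78 → 22
  B: 209 − 171.38 = 37.62 → 38
rgb(40, 22, 38) = #281626.

#281626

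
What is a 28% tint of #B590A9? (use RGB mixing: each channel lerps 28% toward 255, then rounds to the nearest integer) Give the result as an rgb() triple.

#B590A9 is rgb(181, 144, 169).
Lerp each channel 28% toward 255:
  R: 181 + 20.72 = 201.72 → 202
  G: 144 + 31.08 = 175.08 → 175
  B: 169 + 0.28×(255−169) = 169 + 24.08 = 193.08 → 193

rgb(202, 175, 193)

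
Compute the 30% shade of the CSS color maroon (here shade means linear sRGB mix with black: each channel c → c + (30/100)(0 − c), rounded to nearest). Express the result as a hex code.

#5a0000

CSS maroon is rgb(128, 0, 0).
Lerp each channel 30% toward 0:
  R: 128 − 38.4 = 89.6 → 90
  G: 0 + 0 = 0 → 0
  B: 0 + 0 = 0 → 0
rgb(90, 0, 0) = #5a0000.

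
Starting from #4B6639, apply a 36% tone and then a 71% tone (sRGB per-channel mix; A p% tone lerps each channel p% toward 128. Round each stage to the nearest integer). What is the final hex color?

#767B73

#4B6639 is rgb(75, 102, 57).
A 36% tone moves each channel 36% toward 128:
  R: 75 + 0.36×(128−75) = 75 + 19.08 = 94.08 → 94
  G: 102 + 0.36×(128−102) = 102 + 9.36 = 111.36 → 111
  B: 57 + 0.36×(128−57) = 57 + 25.56 = 82.56 → 83
After the tone: rgb(94, 111, 83) = #5E6F53.
Lerp each channel 71% toward 128:
  R: 94 + 0.71×(128−94) = 94 + 24.14 = 118.14 → 118
  G: 111 + 0.71×(128−111) = 111 + 12.07 = 123.07 → 123
  B: 83 + 31.95 = 114.95 → 115
rgb(118, 123, 115) = #767B73.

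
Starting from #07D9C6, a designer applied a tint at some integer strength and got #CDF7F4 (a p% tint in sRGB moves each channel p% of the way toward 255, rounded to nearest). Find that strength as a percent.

80%

#07D9C6 is rgb(7, 217, 198); #CDF7F4 is rgb(205, 247, 244).
On the R channel (widest range): 205 ≈ 7 + (p/100)(255 − 7), so p ≈ 100×(205 − 7)/(255 − 7) = 19800/248 = 79.84.
p = 80 reproduces all three channels after rounding.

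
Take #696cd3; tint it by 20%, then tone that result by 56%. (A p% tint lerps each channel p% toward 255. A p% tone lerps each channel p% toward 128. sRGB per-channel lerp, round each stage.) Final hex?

#8384a8

#696cd3 is rgb(105, 108, 211).
Lerp each channel 20% toward 255:
  R: 105 + 30 = 135 → 135
  G: 108 + 0.2×(255−108) = 108 + 29.4 = 137.4 → 137
  B: 211 + 0.2×(255−211) = 211 + 8.8 = 219.8 → 220
After the tint: rgb(135, 137, 220) = #8789dc.
Lerp each channel 56% toward 128:
  R: 135 − 3.92 = 131.08 → 131
  G: 137 + 0.56×(128−137) = 137 − 5.04 = 131.96 → 132
  B: 220 + 0.56×(128−220) = 220 − 51.52 = 168.48 → 168
rgb(131, 132, 168) = #8384a8.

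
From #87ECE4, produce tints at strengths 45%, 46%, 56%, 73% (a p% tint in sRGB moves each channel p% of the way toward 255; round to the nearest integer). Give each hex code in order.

#87ECE4 is rgb(135, 236, 228).
45%: (135 + 54 = 189→189, 236 + 8.55 = 244.55→245, 228 + 12.15 = 240.15→240) → #BDF5F0
46%: (135 + 55.2 = 190.2→190, 236 + 8.74 = 244.74→245, 228 + 12.42 = 240.42→240) → #BEF5F0
56%: (135 + 67.2 = 202.2→202, 236 + 10.64 = 246.64→247, 228 + 15.12 = 243.12→243) → #CAF7F3
73%: (135 + 87.6 = 222.6→223, 236 + 13.87 = 249.87→250, 228 + 19.71 = 247.71→248) → #DFFAF8

#BDF5F0, #BEF5F0, #CAF7F3, #DFFAF8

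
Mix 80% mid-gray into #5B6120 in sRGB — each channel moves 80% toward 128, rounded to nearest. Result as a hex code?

#5B6120 is rgb(91, 97, 32).
Lerp each channel 80% toward 128:
  R: 91 + 0.8×(128−91) = 91 + 29.6 = 120.6 → 121
  G: 97 + 24.8 = 121.8 → 122
  B: 32 + 0.8×(128−32) = 32 + 76.8 = 108.8 → 109
rgb(121, 122, 109) = #797A6D.

#797A6D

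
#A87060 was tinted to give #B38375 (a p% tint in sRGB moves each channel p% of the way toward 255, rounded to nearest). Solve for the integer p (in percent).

13%

#A87060 is rgb(168, 112, 96); #B38375 is rgb(179, 131, 117).
On the B channel (widest range): 117 ≈ 96 + (p/100)(255 − 96), so p ≈ 100×(117 − 96)/(255 − 96) = 2100/159 = 13.21.
p = 13 reproduces all three channels after rounding.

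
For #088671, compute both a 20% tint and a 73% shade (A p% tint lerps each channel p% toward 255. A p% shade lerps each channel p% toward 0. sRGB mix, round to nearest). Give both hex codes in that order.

#399E8D, #02241F

#088671 is rgb(8, 134, 113).
20% tint:
  R: 8 + 0.2×(255−8) = 8 + 49.4 = 57.4 → 57
  G: 134 + 0.2×(255−134) = 134 + 24.2 = 158.2 → 158
  B: 113 + 0.2×(255−113) = 113 + 28.4 = 141.4 → 141
  → #399E8D
73% shade:
  R: 8 + 0.73×(0−8) = 8 − 5.84 = 2.16 → 2
  G: 134 + 0.73×(0−134) = 134 − 97.82 = 36.18 → 36
  B: 113 − 82.49 = 30.51 → 31
  → #02241F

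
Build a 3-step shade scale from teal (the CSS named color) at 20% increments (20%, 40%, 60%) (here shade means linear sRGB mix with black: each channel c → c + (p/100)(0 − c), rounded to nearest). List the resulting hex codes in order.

CSS teal is rgb(0, 128, 128).
20%: (0→0, 128 − 25.6 = 102.4→102, 128 − 25.6 = 102.4→102) → #006666
40%: (0→0, 128 − 51.2 = 76.8→77, 128 − 51.2 = 76.8→77) → #004d4d
60%: (0→0, 128 − 76.8 = 51.2→51, 128 − 76.8 = 51.2→51) → #003333

#006666, #004d4d, #003333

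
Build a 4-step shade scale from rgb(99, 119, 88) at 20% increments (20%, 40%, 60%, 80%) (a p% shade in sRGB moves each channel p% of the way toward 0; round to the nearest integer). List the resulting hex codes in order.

#4f5f46, #3b4735, #283023, #141812

20%: (99 − 19.8 = 79.2→79, 119 − 23.8 = 95.2→95, 88 − 17.6 = 70.4→70) → #4f5f46
40%: (99 − 39.6 = 59.4→59, 119 − 47.6 = 71.4→71, 88 − 35.2 = 52.8→53) → #3b4735
60%: (99 − 59.4 = 39.6→40, 119 − 71.4 = 47.6→48, 88 − 52.8 = 35.2→35) → #283023
80%: (99 − 79.2 = 19.8→20, 119 − 95.2 = 23.8→24, 88 − 70.4 = 17.6→18) → #141812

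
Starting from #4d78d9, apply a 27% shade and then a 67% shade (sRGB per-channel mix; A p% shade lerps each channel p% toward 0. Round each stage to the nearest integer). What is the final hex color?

#4d78d9 is rgb(77, 120, 217).
Per channel, c → c + 0.27(0 − c):
  R: 77 + 0.27×(0−77) = 77 − 20.79 = 56.21 → 56
  G: 120 + 0.27×(0−120) = 120 − 32.4 = 87.6 → 88
  B: 217 − 58.59 = 158.41 → 158
After the shade: rgb(56, 88, 158) = #38589e.
A 67% shade moves each channel 67% toward 0:
  R: 56 + 0.67×(0−56) = 56 − 37.52 = 18.48 → 18
  G: 88 + 0.67×(0−88) = 88 − 58.96 = 29.04 → 29
  B: 158 + 0.67×(0−158) = 158 − 105.86 = 52.14 → 52
rgb(18, 29, 52) = #121d34.

#121d34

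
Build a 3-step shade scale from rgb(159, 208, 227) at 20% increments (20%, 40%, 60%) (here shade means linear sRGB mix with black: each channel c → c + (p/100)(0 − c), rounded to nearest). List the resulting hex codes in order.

#7FA6B6, #5F7D88, #40535B

20%: (159 − 31.8 = 127.2→127, 208 − 41.6 = 166.4→166, 227 − 45.4 = 181.6→182) → #7FA6B6
40%: (159 − 63.6 = 95.4→95, 208 − 83.2 = 124.8→125, 227 − 90.8 = 136.2→136) → #5F7D88
60%: (159 − 95.4 = 63.6→64, 208 − 124.8 = 83.2→83, 227 − 136.2 = 90.8→91) → #40535B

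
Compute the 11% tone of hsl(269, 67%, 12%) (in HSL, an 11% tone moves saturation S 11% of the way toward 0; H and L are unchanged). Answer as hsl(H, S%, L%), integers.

hsl(269, 60%, 12%)

S moves 11% from 67 toward 0: 67 − 7.37 = 59.63 → 60.
H and L are unchanged.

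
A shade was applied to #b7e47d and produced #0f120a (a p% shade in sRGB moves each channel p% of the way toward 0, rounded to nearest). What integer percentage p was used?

#b7e47d is rgb(183, 228, 125); #0f120a is rgb(15, 18, 10).
On the G channel (widest range): 18 ≈ 228 + (p/100)(0 − 228), so p ≈ 100×(18 − 228)/(0 − 228) = -21000/-228 = 92.11.
p = 92 reproduces all three channels after rounding.

92%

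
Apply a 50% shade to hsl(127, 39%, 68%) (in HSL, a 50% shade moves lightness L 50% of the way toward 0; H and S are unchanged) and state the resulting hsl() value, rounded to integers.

L moves 50% from 68 toward 0: 68 − 34 = 34 → 34.
H and S are unchanged.

hsl(127, 39%, 34%)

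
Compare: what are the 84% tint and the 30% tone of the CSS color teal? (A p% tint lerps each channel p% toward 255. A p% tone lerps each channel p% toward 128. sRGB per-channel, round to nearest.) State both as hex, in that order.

CSS teal is rgb(0, 128, 128).
84% tint:
  R: 0 + 0.84×(255−0) = 0 + 214.2 = 214.2 → 214
  G: 128 + 106.68 = 234.68 → 235
  B: 128 + 0.84×(255−128) = 128 + 106.68 = 234.68 → 235
  → #d6ebeb
30% tone:
  R: 0 + 38.4 = 38.4 → 38
  G: 128 + 0.3×(128−128) = 128 + 0 = 128 → 128
  B: 128 + 0.3×(128−128) = 128 + 0 = 128 → 128
  → #268080

#d6ebeb, #268080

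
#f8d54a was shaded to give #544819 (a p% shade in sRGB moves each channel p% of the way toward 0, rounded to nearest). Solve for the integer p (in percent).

66%

#f8d54a is rgb(248, 213, 74); #544819 is rgb(84, 72, 25).
On the R channel (widest range): 84 ≈ 248 + (p/100)(0 − 248), so p ≈ 100×(84 − 248)/(0 − 248) = -16400/-248 = 66.13.
p = 66 reproduces all three channels after rounding.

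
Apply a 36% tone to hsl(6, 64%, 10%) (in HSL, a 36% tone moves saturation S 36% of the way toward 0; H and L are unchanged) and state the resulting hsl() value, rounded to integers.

hsl(6, 41%, 10%)

S moves 36% from 64 toward 0: 64 − 23.04 = 40.96 → 41.
H and L are unchanged.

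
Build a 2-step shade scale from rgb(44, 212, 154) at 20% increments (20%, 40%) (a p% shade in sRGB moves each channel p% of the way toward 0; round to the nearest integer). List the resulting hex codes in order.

20%: (44 − 8.8 = 35.2→35, 212 − 42.4 = 169.6→170, 154 − 30.8 = 123.2→123) → #23AA7B
40%: (44 − 17.6 = 26.4→26, 212 − 84.8 = 127.2→127, 154 − 61.6 = 92.4→92) → #1A7F5C

#23AA7B, #1A7F5C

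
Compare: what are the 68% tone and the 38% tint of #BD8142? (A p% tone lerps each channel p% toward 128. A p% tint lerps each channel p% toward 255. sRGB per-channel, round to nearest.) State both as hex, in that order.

#94806C, #D6B18A

#BD8142 is rgb(189, 129, 66).
68% tone:
  R: 189 + 0.68×(128−189) = 189 − 41.48 = 147.52 → 148
  G: 129 + 0.68×(128−129) = 129 − 0.68 = 128.32 → 128
  B: 66 + 42.16 = 108.16 → 108
  → #94806C
38% tint:
  R: 189 + 0.38×(255−189) = 189 + 25.08 = 214.08 → 214
  G: 129 + 47.88 = 176.88 → 177
  B: 66 + 71.82 = 137.82 → 138
  → #D6B18A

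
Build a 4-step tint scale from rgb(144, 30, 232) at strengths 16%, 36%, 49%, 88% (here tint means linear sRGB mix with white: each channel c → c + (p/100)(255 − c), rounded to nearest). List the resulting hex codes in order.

#A242EC, #B86FF0, #C68CF3, #F2E4FC

16%: (144 + 17.76 = 161.76→162, 30 + 36 = 66→66, 232 + 3.68 = 235.68→236) → #A242EC
36%: (144 + 39.96 = 183.96→184, 30 + 81 = 111→111, 232 + 8.28 = 240.28→240) → #B86FF0
49%: (144 + 54.39 = 198.39→198, 30 + 110.25 = 140.25→140, 232 + 11.27 = 243.27→243) → #C68CF3
88%: (144 + 97.68 = 241.68→242, 30 + 198 = 228→228, 232 + 20.24 = 252.24→252) → #F2E4FC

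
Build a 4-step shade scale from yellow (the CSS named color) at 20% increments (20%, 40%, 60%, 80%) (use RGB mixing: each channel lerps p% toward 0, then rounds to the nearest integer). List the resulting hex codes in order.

CSS yellow is rgb(255, 255, 0).
20%: (255 − 51 = 204→204, 255 − 51 = 204→204, 0→0) → #cccc00
40%: (255 − 102 = 153→153, 255 − 102 = 153→153, 0→0) → #999900
60%: (255 − 153 = 102→102, 255 − 153 = 102→102, 0→0) → #666600
80%: (255 − 204 = 51→51, 255 − 204 = 51→51, 0→0) → #333300

#cccc00, #999900, #666600, #333300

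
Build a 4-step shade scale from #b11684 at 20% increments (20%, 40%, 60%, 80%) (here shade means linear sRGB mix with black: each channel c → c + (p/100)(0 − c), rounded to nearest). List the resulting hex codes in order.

#8e126a, #6a0d4f, #470935, #23041a

#b11684 is rgb(177, 22, 132).
20%: (177 − 35.4 = 141.6→142, 22 − 4.4 = 17.6→18, 132 − 26.4 = 105.6→106) → #8e126a
40%: (177 − 70.8 = 106.2→106, 22 − 8.8 = 13.2→13, 132 − 52.8 = 79.2→79) → #6a0d4f
60%: (177 − 106.2 = 70.8→71, 22 − 13.2 = 8.8→9, 132 − 79.2 = 52.8→53) → #470935
80%: (177 − 141.6 = 35.4→35, 22 − 17.6 = 4.4→4, 132 − 105.6 = 26.4→26) → #23041a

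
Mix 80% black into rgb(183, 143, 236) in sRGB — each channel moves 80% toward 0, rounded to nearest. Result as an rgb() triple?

Lerp each channel 80% toward 0:
  R: 183 + 0.8×(0−183) = 183 − 146.4 = 36.6 → 37
  G: 143 + 0.8×(0−143) = 143 − 114.4 = 28.6 → 29
  B: 236 + 0.8×(0−236) = 236 − 188.8 = 47.2 → 47

rgb(37, 29, 47)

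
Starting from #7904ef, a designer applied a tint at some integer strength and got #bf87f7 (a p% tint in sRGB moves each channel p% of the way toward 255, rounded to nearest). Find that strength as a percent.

52%

#7904ef is rgb(121, 4, 239); #bf87f7 is rgb(191, 135, 247).
On the G channel (widest range): 135 ≈ 4 + (p/100)(255 − 4), so p ≈ 100×(135 − 4)/(255 − 4) = 13100/251 = 52.19.
p = 52 reproduces all three channels after rounding.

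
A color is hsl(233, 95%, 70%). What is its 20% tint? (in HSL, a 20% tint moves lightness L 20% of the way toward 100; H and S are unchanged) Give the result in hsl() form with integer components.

hsl(233, 95%, 76%)

L moves 20% from 70 toward 100: 70 + 6 = 76 → 76.
H and S are unchanged.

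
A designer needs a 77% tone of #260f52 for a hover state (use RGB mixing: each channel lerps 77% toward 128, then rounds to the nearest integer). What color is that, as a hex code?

#6b6675

#260f52 is rgb(38, 15, 82).
Per channel, c → c + 0.77(128 − c):
  R: 38 + 69.3 = 107.3 → 107
  G: 15 + 0.77×(128−15) = 15 + 87.01 = 102.01 → 102
  B: 82 + 0.77×(128−82) = 82 + 35.42 = 117.42 → 117
rgb(107, 102, 117) = #6b6675.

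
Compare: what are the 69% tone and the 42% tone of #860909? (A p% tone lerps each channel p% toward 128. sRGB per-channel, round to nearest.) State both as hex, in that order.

#860909 is rgb(134, 9, 9).
69% tone:
  R: 134 + 0.69×(128−134) = 134 − 4.14 = 129.86 → 130
  G: 9 + 82.11 = 91.11 → 91
  B: 9 + 82.11 = 91.11 → 91
  → #825b5b
42% tone:
  R: 134 + 0.42×(128−134) = 134 − 2.52 = 131.48 → 131
  G: 9 + 0.42×(128−9) = 9 + 49.98 = 58.98 → 59
  B: 9 + 0.42×(128−9) = 9 + 49.98 = 58.98 → 59
  → #833b3b

#825b5b, #833b3b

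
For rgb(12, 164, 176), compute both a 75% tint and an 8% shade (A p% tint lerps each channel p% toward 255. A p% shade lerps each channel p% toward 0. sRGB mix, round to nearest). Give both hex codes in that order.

75% tint:
  R: 12 + 182.25 = 194.25 → 194
  G: 164 + 68.25 = 232.25 → 232
  B: 176 + 0.75×(255−176) = 176 + 59.25 = 235.25 → 235
  → #C2E8EB
8% shade:
  R: 12 + 0.08×(0−12) = 12 − 0.96 = 11.04 → 11
  G: 164 − 13.12 = 150.88 → 151
  B: 176 − 14.08 = 161.92 → 162
  → #0B97A2

#C2E8EB, #0B97A2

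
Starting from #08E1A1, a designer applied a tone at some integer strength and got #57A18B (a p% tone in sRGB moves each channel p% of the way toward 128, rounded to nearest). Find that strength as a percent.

66%

#08E1A1 is rgb(8, 225, 161); #57A18B is rgb(87, 161, 139).
On the R channel (widest range): 87 ≈ 8 + (p/100)(128 − 8), so p ≈ 100×(87 − 8)/(128 − 8) = 7900/120 = 65.83.
p = 66 reproduces all three channels after rounding.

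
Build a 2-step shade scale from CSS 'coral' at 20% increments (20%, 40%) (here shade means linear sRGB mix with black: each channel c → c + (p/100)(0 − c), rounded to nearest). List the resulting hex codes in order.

CSS coral is rgb(255, 127, 80).
20%: (255 − 51 = 204→204, 127 − 25.4 = 101.6→102, 80 − 16 = 64→64) → #CC6640
40%: (255 − 102 = 153→153, 127 − 50.8 = 76.2→76, 80 − 32 = 48→48) → #994C30

#CC6640, #994C30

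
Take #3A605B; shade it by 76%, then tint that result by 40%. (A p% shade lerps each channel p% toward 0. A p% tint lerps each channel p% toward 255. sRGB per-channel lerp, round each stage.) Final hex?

#3A605B is rgb(58, 96, 91).
Per channel, c → c + 0.76(0 − c):
  R: 58 + 0.76×(0−58) = 58 − 44.08 = 13.92 → 14
  G: 96 − 72.96 = 23.04 → 23
  B: 91 + 0.76×(0−91) = 91 − 69.16 = 21.84 → 22
After the shade: rgb(14, 23, 22) = #0E1716.
A 40% tint moves each channel 40% toward 255:
  R: 14 + 0.4×(255−14) = 14 + 96.4 = 110.4 → 110
  G: 23 + 92.8 = 115.8 → 116
  B: 22 + 0.4×(255−22) = 22 + 93.2 = 115.2 → 115
rgb(110, 116, 115) = #6E7473.

#6E7473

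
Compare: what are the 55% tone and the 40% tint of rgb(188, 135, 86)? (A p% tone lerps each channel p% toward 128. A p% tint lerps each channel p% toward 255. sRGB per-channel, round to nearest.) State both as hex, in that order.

#9b836d, #d7b79a

55% tone:
  R: 188 + 0.55×(128−188) = 188 − 33 = 155 → 155
  G: 135 + 0.55×(128−135) = 135 − 3.85 = 131.15 → 131
  B: 86 + 0.55×(128−86) = 86 + 23.1 = 109.1 → 109
  → #9b836d
40% tint:
  R: 188 + 0.4×(255−188) = 188 + 26.8 = 214.8 → 215
  G: 135 + 0.4×(255−135) = 135 + 48 = 183 → 183
  B: 86 + 0.4×(255−86) = 86 + 67.6 = 153.6 → 154
  → #d7b79a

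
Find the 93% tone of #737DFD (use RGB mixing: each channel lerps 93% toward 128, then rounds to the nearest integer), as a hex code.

#7F8089

#737DFD is rgb(115, 125, 253).
Per channel, c → c + 0.93(128 − c):
  R: 115 + 0.93×(128−115) = 115 + 12.09 = 127.09 → 127
  G: 125 + 0.93×(128−125) = 125 + 2.79 = 127.79 → 128
  B: 253 + 0.93×(128−253) = 253 − 116.25 = 136.75 → 137
rgb(127, 128, 137) = #7F8089.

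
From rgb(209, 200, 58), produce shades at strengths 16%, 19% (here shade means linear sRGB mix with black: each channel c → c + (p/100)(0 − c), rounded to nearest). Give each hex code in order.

#B0A831, #A9A22F

16%: (209 − 33.44 = 175.56→176, 200 − 32 = 168→168, 58 − 9.28 = 48.72→49) → #B0A831
19%: (209 − 39.71 = 169.29→169, 200 − 38 = 162→162, 58 − 11.02 = 46.98→47) → #A9A22F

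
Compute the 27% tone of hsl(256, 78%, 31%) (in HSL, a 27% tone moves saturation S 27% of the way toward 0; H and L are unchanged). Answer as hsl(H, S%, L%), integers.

S moves 27% from 78 toward 0: 78 − 21.06 = 56.94 → 57.
H and L are unchanged.

hsl(256, 57%, 31%)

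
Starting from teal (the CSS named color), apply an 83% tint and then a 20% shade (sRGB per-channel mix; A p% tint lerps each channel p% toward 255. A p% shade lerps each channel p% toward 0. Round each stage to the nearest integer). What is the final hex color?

CSS teal is rgb(0, 128, 128).
An 83% tint moves each channel 83% toward 255:
  R: 0 + 0.83×(255−0) = 0 + 211.65 = 211.65 → 212
  G: 128 + 0.83×(255−128) = 128 + 105.41 = 233.41 → 233
  B: 128 + 0.83×(255−128) = 128 + 105.41 = 233.41 → 233
After the tint: rgb(212, 233, 233) = #D4E9E9.
Lerp each channel 20% toward 0:
  R: 212 + 0.2×(0−212) = 212 − 42.4 = 169.6 → 170
  G: 233 + 0.2×(0−233) = 233 − 46.6 = 186.4 → 186
  B: 233 + 0.2×(0−233) = 233 − 46.6 = 186.4 → 186
rgb(170, 186, 186) = #AABABA.

#AABABA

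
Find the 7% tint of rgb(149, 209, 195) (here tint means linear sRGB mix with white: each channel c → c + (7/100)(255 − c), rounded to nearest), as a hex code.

#9cd4c7

Lerp each channel 7% toward 255:
  R: 149 + 7.42 = 156.42 → 156
  G: 209 + 0.07×(255−209) = 209 + 3.22 = 212.22 → 212
  B: 195 + 4.2 = 199.2 → 199
rgb(156, 212, 199) = #9cd4c7.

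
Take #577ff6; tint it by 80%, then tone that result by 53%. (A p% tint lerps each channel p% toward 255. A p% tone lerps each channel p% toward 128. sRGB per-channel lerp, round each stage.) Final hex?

#acafbb

#577ff6 is rgb(87, 127, 246).
Lerp each channel 80% toward 255:
  R: 87 + 0.8×(255−87) = 87 + 134.4 = 221.4 → 221
  G: 127 + 0.8×(255−127) = 127 + 102.4 = 229.4 → 229
  B: 246 + 7.2 = 253.2 → 253
After the tint: rgb(221, 229, 253) = #dde5fd.
Lerp each channel 53% toward 128:
  R: 221 + 0.53×(128−221) = 221 − 49.29 = 171.71 → 172
  G: 229 + 0.53×(128−229) = 229 − 53.53 = 175.47 → 175
  B: 253 + 0.53×(128−253) = 253 − 66.25 = 186.75 → 187
rgb(172, 175, 187) = #acafbb.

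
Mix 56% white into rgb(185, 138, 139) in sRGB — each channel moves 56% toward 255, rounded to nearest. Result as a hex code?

#e0cccc

Per channel, c → c + 0.56(255 − c):
  R: 185 + 39.2 = 224.2 → 224
  G: 138 + 65.52 = 203.52 → 204
  B: 139 + 0.56×(255−139) = 139 + 64.96 = 203.96 → 204
rgb(224, 204, 204) = #e0cccc.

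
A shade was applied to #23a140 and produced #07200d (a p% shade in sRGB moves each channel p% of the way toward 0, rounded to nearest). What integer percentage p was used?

#23a140 is rgb(35, 161, 64); #07200d is rgb(7, 32, 13).
On the G channel (widest range): 32 ≈ 161 + (p/100)(0 − 161), so p ≈ 100×(32 − 161)/(0 − 161) = -12900/-161 = 80.12.
p = 80 reproduces all three channels after rounding.

80%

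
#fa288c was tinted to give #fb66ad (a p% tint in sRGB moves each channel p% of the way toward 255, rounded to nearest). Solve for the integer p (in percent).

29%

#fa288c is rgb(250, 40, 140); #fb66ad is rgb(251, 102, 173).
On the G channel (widest range): 102 ≈ 40 + (p/100)(255 − 40), so p ≈ 100×(102 − 40)/(255 − 40) = 6200/215 = 28.84.
p = 29 reproduces all three channels after rounding.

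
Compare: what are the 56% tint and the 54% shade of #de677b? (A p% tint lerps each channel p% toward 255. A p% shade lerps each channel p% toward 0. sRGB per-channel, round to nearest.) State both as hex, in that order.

#de677b is rgb(222, 103, 123).
56% tint:
  R: 222 + 0.56×(255−222) = 222 + 18.48 = 240.48 → 240
  G: 103 + 0.56×(255−103) = 103 + 85.12 = 188.12 → 188
  B: 123 + 0.56×(255−123) = 123 + 73.92 = 196.92 → 197
  → #f0bcc5
54% shade:
  R: 222 − 119.88 = 102.12 → 102
  G: 103 + 0.54×(0−103) = 103 − 55.62 = 47.38 → 47
  B: 123 + 0.54×(0−123) = 123 − 66.42 = 56.58 → 57
  → #662f39

#f0bcc5, #662f39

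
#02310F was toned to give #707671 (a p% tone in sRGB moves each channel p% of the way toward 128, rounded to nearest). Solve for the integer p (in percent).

#02310F is rgb(2, 49, 15); #707671 is rgb(112, 118, 113).
On the R channel (widest range): 112 ≈ 2 + (p/100)(128 − 2), so p ≈ 100×(112 − 2)/(128 − 2) = 11000/126 = 87.30.
p = 87 reproduces all three channels after rounding.

87%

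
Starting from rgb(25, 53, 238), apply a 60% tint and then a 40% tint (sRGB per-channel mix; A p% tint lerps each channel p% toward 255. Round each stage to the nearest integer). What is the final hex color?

#c8cefb

Lerp each channel 60% toward 255:
  R: 25 + 0.6×(255−25) = 25 + 138 = 163 → 163
  G: 53 + 121.2 = 174.2 → 174
  B: 238 + 10.2 = 248.2 → 248
After the tint: rgb(163, 174, 248) = #a3aef8.
A 40% tint moves each channel 40% toward 255:
  R: 163 + 36.8 = 199.8 → 200
  G: 174 + 0.4×(255−174) = 174 + 32.4 = 206.4 → 206
  B: 248 + 2.8 = 250.8 → 251
rgb(200, 206, 251) = #c8cefb.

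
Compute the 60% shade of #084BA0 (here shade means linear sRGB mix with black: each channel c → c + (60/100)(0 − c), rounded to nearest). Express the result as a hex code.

#031E40

#084BA0 is rgb(8, 75, 160).
Lerp each channel 60% toward 0:
  R: 8 − 4.8 = 3.2 → 3
  G: 75 + 0.6×(0−75) = 75 − 45 = 30 → 30
  B: 160 + 0.6×(0−160) = 160 − 96 = 64 → 64
rgb(3, 30, 64) = #031E40.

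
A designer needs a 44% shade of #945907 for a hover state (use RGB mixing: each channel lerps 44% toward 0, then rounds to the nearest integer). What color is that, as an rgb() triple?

#945907 is rgb(148, 89, 7).
Lerp each channel 44% toward 0:
  R: 148 + 0.44×(0−148) = 148 − 65.12 = 82.88 → 83
  G: 89 − 39.16 = 49.84 → 50
  B: 7 − 3.08 = 3.92 → 4

rgb(83, 50, 4)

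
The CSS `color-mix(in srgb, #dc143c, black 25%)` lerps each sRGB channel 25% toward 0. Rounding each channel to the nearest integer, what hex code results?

#a50f2d

#dc143c is rgb(220, 20, 60).
Per channel, c → c + 0.25(0 − c):
  R: 220 − 55 = 165 → 165
  G: 20 − 5 = 15 → 15
  B: 60 + 0.25×(0−60) = 60 − 15 = 45 → 45
rgb(165, 15, 45) = #a50f2d.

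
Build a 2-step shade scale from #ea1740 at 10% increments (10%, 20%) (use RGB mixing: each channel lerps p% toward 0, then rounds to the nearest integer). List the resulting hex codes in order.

#ea1740 is rgb(234, 23, 64).
10%: (234 − 23.4 = 210.6→211, 23 − 2.3 = 20.7→21, 64 − 6.4 = 57.6→58) → #d3153a
20%: (234 − 46.8 = 187.2→187, 23 − 4.6 = 18.4→18, 64 − 12.8 = 51.2→51) → #bb1233

#d3153a, #bb1233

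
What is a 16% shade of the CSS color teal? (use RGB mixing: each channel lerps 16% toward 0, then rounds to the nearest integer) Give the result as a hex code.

CSS teal is rgb(0, 128, 128).
Per channel, c → c + 0.16(0 − c):
  R: 0 + 0.16×(0−0) = 0 + 0 = 0 → 0
  G: 128 + 0.16×(0−128) = 128 − 20.48 = 107.52 → 108
  B: 128 + 0.16×(0−128) = 128 − 20.48 = 107.52 → 108
rgb(0, 108, 108) = #006c6c.

#006c6c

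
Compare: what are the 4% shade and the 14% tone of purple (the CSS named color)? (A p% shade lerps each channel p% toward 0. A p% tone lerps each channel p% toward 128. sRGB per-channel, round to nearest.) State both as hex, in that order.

CSS purple is rgb(128, 0, 128).
4% shade:
  R: 128 − 5.12 = 122.88 → 123
  G: 0 + 0.04×(0−0) = 0 + 0 = 0 → 0
  B: 128 + 0.04×(0−128) = 128 − 5.12 = 122.88 → 123
  → #7B007B
14% tone:
  R: 128 + 0.14×(128−128) = 128 + 0 = 128 → 128
  G: 0 + 17.92 = 17.92 → 18
  B: 128 + 0 = 128 → 128
  → #801280

#7B007B, #801280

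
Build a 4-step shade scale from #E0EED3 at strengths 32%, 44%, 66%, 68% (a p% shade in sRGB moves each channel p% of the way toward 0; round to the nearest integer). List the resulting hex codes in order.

#E0EED3 is rgb(224, 238, 211).
32%: (224 − 71.68 = 152.32→152, 238 − 76.16 = 161.84→162, 211 − 67.52 = 143.48→143) → #98A28F
44%: (224 − 98.56 = 125.44→125, 238 − 104.72 = 133.28→133, 211 − 92.84 = 118.16→118) → #7D8576
66%: (224 − 147.84 = 76.16→76, 238 − 157.08 = 80.92→81, 211 − 139.26 = 71.74→72) → #4C5148
68%: (224 − 152.32 = 71.68→72, 238 − 161.84 = 76.16→76, 211 − 143.48 = 67.52→68) → #484C44

#98A28F, #7D8576, #4C5148, #484C44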